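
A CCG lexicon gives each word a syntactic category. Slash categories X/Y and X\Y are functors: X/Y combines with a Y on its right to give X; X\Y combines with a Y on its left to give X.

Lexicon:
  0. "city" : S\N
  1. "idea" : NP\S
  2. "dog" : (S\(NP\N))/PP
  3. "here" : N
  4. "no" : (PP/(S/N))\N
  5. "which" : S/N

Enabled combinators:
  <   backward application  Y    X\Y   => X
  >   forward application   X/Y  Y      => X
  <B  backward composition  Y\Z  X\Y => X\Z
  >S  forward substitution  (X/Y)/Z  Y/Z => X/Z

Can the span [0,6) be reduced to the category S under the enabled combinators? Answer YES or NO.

[0,6] S   <
  [0,2] NP\N   <B
    [0,1] "city" : S\N
    [1,2] "idea" : NP\S
  [2,6] S\(NP\N)   >
    [2,3] "dog" : (S\(NP\N))/PP
    [3,6] PP   >
      [3,5] PP/(S/N)   <
        [3,4] "here" : N
        [4,5] "no" : (PP/(S/N))\N
      [5,6] "which" : S/N

YES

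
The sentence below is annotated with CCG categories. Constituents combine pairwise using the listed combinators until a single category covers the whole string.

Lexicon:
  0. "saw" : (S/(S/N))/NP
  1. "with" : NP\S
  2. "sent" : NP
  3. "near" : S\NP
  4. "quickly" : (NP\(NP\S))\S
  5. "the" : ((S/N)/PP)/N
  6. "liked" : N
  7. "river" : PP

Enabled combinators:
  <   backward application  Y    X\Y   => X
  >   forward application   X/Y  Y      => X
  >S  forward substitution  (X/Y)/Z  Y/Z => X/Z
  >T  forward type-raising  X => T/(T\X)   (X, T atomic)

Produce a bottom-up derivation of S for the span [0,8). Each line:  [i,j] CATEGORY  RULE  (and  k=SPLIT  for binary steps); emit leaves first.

[0,1] (S/(S/N))/NP  lex  "saw"
[1,2] NP\S  lex  "with"
[2,3] NP  lex  "sent"
[3,4] S\NP  lex  "near"
[2,4] S  <  k=3
[4,5] (NP\(NP\S))\S  lex  "quickly"
[2,5] NP\(NP\S)  <  k=4
[1,5] NP  <  k=2
[0,5] S/(S/N)  >  k=1
[5,6] ((S/N)/PP)/N  lex  "the"
[6,7] N  lex  "liked"
[5,7] (S/N)/PP  >  k=6
[7,8] PP  lex  "river"
[5,8] S/N  >  k=7
[0,8] S  >  k=5

[0,8] S   >
  [0,5] S/(S/N)   >
    [0,1] "saw" : (S/(S/N))/NP
    [1,5] NP   <
      [1,2] "with" : NP\S
      [2,5] NP\(NP\S)   <
        [2,4] S   <
          [2,3] "sent" : NP
          [3,4] "near" : S\NP
        [4,5] "quickly" : (NP\(NP\S))\S
  [5,8] S/N   >
    [5,7] (S/N)/PP   >
      [5,6] "the" : ((S/N)/PP)/N
      [6,7] "liked" : N
    [7,8] "river" : PP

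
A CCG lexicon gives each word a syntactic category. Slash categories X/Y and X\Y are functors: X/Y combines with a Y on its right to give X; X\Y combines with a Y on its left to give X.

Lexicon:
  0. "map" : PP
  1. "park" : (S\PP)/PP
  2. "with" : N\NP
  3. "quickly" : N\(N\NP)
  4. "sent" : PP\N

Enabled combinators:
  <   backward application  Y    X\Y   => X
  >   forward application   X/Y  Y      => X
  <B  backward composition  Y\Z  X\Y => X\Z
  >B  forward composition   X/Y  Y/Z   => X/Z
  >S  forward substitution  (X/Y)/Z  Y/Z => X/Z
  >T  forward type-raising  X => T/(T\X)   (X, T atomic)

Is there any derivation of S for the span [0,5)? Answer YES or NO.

YES

[0,5] S   >
  [0,1] S/(S\PP)   >T
    [0,1] "map" : PP
  [1,5] S\PP   >
    [1,2] "park" : (S\PP)/PP
    [2,5] PP   <
      [2,4] N   <
        [2,3] "with" : N\NP
        [3,4] "quickly" : N\(N\NP)
      [4,5] "sent" : PP\N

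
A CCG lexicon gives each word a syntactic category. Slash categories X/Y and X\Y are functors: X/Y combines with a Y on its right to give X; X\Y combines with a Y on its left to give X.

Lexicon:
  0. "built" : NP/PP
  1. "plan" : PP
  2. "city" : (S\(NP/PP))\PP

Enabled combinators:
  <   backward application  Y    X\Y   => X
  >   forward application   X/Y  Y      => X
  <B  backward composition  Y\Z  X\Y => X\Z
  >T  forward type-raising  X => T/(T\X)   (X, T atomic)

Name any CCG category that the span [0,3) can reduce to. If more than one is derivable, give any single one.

[0,3] S   <
  [0,1] "built" : NP/PP
  [1,3] S\(NP/PP)   <
    [1,2] "plan" : PP
    [2,3] "city" : (S\(NP/PP))\PP

S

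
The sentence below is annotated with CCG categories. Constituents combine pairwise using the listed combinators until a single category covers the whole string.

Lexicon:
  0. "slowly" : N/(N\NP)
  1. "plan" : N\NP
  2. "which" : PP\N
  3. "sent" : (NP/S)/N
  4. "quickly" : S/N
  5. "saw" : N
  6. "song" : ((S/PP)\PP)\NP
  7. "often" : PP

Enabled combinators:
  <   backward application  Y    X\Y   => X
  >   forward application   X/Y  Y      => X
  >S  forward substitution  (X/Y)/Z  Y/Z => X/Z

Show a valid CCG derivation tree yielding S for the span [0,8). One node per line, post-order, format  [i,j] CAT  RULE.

[0,1] N/(N\NP)  lex  "slowly"
[1,2] N\NP  lex  "plan"
[0,2] N  >  k=1
[2,3] PP\N  lex  "which"
[0,3] PP  <  k=2
[3,4] (NP/S)/N  lex  "sent"
[4,5] S/N  lex  "quickly"
[3,5] NP/N  >S  k=4
[5,6] N  lex  "saw"
[3,6] NP  >  k=5
[6,7] ((S/PP)\PP)\NP  lex  "song"
[3,7] (S/PP)\PP  <  k=6
[0,7] S/PP  <  k=3
[7,8] PP  lex  "often"
[0,8] S  >  k=7

[0,8] S   >
  [0,7] S/PP   <
    [0,3] PP   <
      [0,2] N   >
        [0,1] "slowly" : N/(N\NP)
        [1,2] "plan" : N\NP
      [2,3] "which" : PP\N
    [3,7] (S/PP)\PP   <
      [3,6] NP   >
        [3,5] NP/N   >S
          [3,4] "sent" : (NP/S)/N
          [4,5] "quickly" : S/N
        [5,6] "saw" : N
      [6,7] "song" : ((S/PP)\PP)\NP
  [7,8] "often" : PP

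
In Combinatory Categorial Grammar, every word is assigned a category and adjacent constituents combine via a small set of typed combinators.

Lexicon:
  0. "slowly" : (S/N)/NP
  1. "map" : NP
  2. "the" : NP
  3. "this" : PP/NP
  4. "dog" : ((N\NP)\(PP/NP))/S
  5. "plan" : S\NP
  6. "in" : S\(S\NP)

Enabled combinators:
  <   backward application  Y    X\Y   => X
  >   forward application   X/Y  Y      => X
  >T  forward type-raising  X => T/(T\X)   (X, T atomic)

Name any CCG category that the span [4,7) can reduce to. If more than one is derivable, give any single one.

[0,7] S   >
  [0,2] S/N   >
    [0,1] "slowly" : (S/N)/NP
    [1,2] "map" : NP
  [2,7] N   >
    [2,3] N/(N\NP)   >T
      [2,3] "the" : NP
    [3,7] N\NP   <
      [3,4] "this" : PP/NP
      [4,7] (N\NP)\(PP/NP)   >
        [4,5] "dog" : ((N\NP)\(PP/NP))/S
        [5,7] S   <
          [5,6] "plan" : S\NP
          [6,7] "in" : S\(S\NP)

(N\NP)\(PP/NP)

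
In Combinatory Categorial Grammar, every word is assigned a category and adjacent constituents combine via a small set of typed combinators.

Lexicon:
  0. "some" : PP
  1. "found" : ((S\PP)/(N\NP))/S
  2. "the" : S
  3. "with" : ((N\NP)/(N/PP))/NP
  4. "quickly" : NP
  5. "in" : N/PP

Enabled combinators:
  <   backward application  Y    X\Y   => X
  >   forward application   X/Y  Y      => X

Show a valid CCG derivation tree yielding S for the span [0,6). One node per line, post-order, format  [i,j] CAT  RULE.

[0,1] PP  lex  "some"
[1,2] ((S\PP)/(N\NP))/S  lex  "found"
[2,3] S  lex  "the"
[1,3] (S\PP)/(N\NP)  >  k=2
[3,4] ((N\NP)/(N/PP))/NP  lex  "with"
[4,5] NP  lex  "quickly"
[3,5] (N\NP)/(N/PP)  >  k=4
[5,6] N/PP  lex  "in"
[3,6] N\NP  >  k=5
[1,6] S\PP  >  k=3
[0,6] S  <  k=1

[0,6] S   <
  [0,1] "some" : PP
  [1,6] S\PP   >
    [1,3] (S\PP)/(N\NP)   >
      [1,2] "found" : ((S\PP)/(N\NP))/S
      [2,3] "the" : S
    [3,6] N\NP   >
      [3,5] (N\NP)/(N/PP)   >
        [3,4] "with" : ((N\NP)/(N/PP))/NP
        [4,5] "quickly" : NP
      [5,6] "in" : N/PP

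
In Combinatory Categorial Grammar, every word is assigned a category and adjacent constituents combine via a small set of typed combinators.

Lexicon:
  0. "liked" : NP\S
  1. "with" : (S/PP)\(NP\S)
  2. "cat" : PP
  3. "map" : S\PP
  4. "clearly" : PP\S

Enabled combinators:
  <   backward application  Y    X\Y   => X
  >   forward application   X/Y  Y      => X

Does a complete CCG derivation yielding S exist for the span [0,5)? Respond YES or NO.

YES

[0,5] S   >
  [0,2] S/PP   <
    [0,1] "liked" : NP\S
    [1,2] "with" : (S/PP)\(NP\S)
  [2,5] PP   <
    [2,4] S   <
      [2,3] "cat" : PP
      [3,4] "map" : S\PP
    [4,5] "clearly" : PP\S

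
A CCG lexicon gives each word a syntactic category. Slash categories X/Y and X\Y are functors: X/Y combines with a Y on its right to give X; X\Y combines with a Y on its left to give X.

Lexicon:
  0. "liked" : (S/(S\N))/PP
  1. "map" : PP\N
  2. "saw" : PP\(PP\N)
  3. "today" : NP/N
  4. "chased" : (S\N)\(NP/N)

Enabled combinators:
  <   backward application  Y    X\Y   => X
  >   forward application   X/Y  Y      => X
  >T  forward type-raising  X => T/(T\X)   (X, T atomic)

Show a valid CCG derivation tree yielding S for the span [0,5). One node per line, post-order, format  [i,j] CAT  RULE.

[0,5] S   >
  [0,3] S/(S\N)   >
    [0,1] "liked" : (S/(S\N))/PP
    [1,3] PP   <
      [1,2] "map" : PP\N
      [2,3] "saw" : PP\(PP\N)
  [3,5] S\N   <
    [3,4] "today" : NP/N
    [4,5] "chased" : (S\N)\(NP/N)

[0,1] (S/(S\N))/PP  lex  "liked"
[1,2] PP\N  lex  "map"
[2,3] PP\(PP\N)  lex  "saw"
[1,3] PP  <  k=2
[0,3] S/(S\N)  >  k=1
[3,4] NP/N  lex  "today"
[4,5] (S\N)\(NP/N)  lex  "chased"
[3,5] S\N  <  k=4
[0,5] S  >  k=3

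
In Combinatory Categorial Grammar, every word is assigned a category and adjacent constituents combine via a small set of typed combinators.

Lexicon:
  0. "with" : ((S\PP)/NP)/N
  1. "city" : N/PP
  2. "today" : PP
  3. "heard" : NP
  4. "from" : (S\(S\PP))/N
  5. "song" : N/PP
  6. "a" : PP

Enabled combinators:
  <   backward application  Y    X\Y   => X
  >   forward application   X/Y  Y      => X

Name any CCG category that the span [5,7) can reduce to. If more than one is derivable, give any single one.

N

[0,7] S   <
  [0,4] S\PP   >
    [0,3] (S\PP)/NP   >
      [0,1] "with" : ((S\PP)/NP)/N
      [1,3] N   >
        [1,2] "city" : N/PP
        [2,3] "today" : PP
    [3,4] "heard" : NP
  [4,7] S\(S\PP)   >
    [4,5] "from" : (S\(S\PP))/N
    [5,7] N   >
      [5,6] "song" : N/PP
      [6,7] "a" : PP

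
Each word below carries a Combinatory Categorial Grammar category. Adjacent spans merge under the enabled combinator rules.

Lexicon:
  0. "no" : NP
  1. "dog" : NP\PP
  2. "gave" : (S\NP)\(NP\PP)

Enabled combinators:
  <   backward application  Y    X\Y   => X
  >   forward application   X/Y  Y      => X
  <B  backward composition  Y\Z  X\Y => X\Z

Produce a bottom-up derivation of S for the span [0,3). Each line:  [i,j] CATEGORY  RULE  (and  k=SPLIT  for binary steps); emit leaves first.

[0,1] NP  lex  "no"
[1,2] NP\PP  lex  "dog"
[2,3] (S\NP)\(NP\PP)  lex  "gave"
[1,3] S\NP  <  k=2
[0,3] S  <  k=1

[0,3] S   <
  [0,1] "no" : NP
  [1,3] S\NP   <
    [1,2] "dog" : NP\PP
    [2,3] "gave" : (S\NP)\(NP\PP)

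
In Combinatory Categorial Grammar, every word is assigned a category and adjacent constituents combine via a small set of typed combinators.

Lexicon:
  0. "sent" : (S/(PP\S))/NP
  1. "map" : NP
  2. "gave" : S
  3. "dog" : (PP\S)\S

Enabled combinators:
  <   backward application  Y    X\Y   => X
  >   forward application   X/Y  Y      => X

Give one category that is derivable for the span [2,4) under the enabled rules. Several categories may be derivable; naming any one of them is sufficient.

PP\S

[0,4] S   >
  [0,2] S/(PP\S)   >
    [0,1] "sent" : (S/(PP\S))/NP
    [1,2] "map" : NP
  [2,4] PP\S   <
    [2,3] "gave" : S
    [3,4] "dog" : (PP\S)\S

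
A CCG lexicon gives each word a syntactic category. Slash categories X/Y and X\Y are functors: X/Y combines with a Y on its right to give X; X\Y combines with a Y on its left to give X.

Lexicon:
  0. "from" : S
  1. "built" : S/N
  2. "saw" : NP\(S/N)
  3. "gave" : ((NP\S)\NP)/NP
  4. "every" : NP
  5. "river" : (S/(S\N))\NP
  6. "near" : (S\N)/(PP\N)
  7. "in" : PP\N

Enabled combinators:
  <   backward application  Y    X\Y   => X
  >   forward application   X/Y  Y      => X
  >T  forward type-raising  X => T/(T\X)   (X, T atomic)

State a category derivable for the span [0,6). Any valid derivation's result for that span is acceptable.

S/(S\N)

[0,8] S   >
  [0,6] S/(S\N)   <
    [0,5] NP   >
      [0,1] NP/(NP\S)   >T
        [0,1] "from" : S
      [1,5] NP\S   <
        [1,3] NP   <
          [1,2] "built" : S/N
          [2,3] "saw" : NP\(S/N)
        [3,5] (NP\S)\NP   >
          [3,4] "gave" : ((NP\S)\NP)/NP
          [4,5] "every" : NP
    [5,6] "river" : (S/(S\N))\NP
  [6,8] S\N   >
    [6,7] "near" : (S\N)/(PP\N)
    [7,8] "in" : PP\N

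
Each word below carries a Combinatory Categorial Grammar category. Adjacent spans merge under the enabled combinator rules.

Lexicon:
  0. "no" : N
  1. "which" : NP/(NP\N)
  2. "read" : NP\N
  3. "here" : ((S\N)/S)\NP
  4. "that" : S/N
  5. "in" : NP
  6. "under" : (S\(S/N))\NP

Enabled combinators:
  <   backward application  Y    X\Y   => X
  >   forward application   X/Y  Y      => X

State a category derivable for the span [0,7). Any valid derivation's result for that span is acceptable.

[0,7] S   <
  [0,1] "no" : N
  [1,7] S\N   >
    [1,4] (S\N)/S   <
      [1,3] NP   >
        [1,2] "which" : NP/(NP\N)
        [2,3] "read" : NP\N
      [3,4] "here" : ((S\N)/S)\NP
    [4,7] S   <
      [4,5] "that" : S/N
      [5,7] S\(S/N)   <
        [5,6] "in" : NP
        [6,7] "under" : (S\(S/N))\NP

S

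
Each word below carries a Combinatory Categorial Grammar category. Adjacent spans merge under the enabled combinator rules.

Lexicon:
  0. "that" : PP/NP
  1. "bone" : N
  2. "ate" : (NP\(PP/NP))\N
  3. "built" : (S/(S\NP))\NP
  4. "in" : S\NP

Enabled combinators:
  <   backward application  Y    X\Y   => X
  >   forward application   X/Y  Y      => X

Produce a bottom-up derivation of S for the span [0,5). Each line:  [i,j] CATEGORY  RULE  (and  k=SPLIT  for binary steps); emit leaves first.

[0,1] PP/NP  lex  "that"
[1,2] N  lex  "bone"
[2,3] (NP\(PP/NP))\N  lex  "ate"
[1,3] NP\(PP/NP)  <  k=2
[0,3] NP  <  k=1
[3,4] (S/(S\NP))\NP  lex  "built"
[0,4] S/(S\NP)  <  k=3
[4,5] S\NP  lex  "in"
[0,5] S  >  k=4

[0,5] S   >
  [0,4] S/(S\NP)   <
    [0,3] NP   <
      [0,1] "that" : PP/NP
      [1,3] NP\(PP/NP)   <
        [1,2] "bone" : N
        [2,3] "ate" : (NP\(PP/NP))\N
    [3,4] "built" : (S/(S\NP))\NP
  [4,5] "in" : S\NP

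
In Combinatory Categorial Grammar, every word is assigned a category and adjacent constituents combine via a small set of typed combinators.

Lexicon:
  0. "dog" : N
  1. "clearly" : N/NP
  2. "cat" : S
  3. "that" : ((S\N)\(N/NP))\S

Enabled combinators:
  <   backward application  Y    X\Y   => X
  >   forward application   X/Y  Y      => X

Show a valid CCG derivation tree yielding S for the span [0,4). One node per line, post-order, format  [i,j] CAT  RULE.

[0,1] N  lex  "dog"
[1,2] N/NP  lex  "clearly"
[2,3] S  lex  "cat"
[3,4] ((S\N)\(N/NP))\S  lex  "that"
[2,4] (S\N)\(N/NP)  <  k=3
[1,4] S\N  <  k=2
[0,4] S  <  k=1

[0,4] S   <
  [0,1] "dog" : N
  [1,4] S\N   <
    [1,2] "clearly" : N/NP
    [2,4] (S\N)\(N/NP)   <
      [2,3] "cat" : S
      [3,4] "that" : ((S\N)\(N/NP))\S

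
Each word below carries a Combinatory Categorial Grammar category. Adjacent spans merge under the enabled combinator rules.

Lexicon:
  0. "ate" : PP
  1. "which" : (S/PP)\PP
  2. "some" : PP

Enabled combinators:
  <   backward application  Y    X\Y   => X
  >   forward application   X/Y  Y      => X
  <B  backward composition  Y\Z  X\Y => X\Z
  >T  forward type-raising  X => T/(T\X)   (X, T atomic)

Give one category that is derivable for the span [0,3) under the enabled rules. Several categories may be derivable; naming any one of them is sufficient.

S

[0,3] S   >
  [0,2] S/PP   <
    [0,1] "ate" : PP
    [1,2] "which" : (S/PP)\PP
  [2,3] "some" : PP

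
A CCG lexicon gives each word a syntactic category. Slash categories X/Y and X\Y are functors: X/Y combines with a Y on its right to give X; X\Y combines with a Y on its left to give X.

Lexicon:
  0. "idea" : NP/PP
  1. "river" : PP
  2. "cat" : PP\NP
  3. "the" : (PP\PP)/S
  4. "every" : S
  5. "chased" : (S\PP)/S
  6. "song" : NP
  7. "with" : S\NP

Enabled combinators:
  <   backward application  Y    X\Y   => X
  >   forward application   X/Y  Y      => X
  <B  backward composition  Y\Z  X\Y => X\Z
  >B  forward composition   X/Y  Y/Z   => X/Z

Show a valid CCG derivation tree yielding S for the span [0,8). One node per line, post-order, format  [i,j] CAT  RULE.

[0,8] S   <
  [0,2] NP   >
    [0,1] "idea" : NP/PP
    [1,2] "river" : PP
  [2,8] S\NP   <B
    [2,5] PP\NP   <B
      [2,3] "cat" : PP\NP
      [3,5] PP\PP   >
        [3,4] "the" : (PP\PP)/S
        [4,5] "every" : S
    [5,8] S\PP   >
      [5,6] "chased" : (S\PP)/S
      [6,8] S   <
        [6,7] "song" : NP
        [7,8] "with" : S\NP

[0,1] NP/PP  lex  "idea"
[1,2] PP  lex  "river"
[0,2] NP  >  k=1
[2,3] PP\NP  lex  "cat"
[3,4] (PP\PP)/S  lex  "the"
[4,5] S  lex  "every"
[3,5] PP\PP  >  k=4
[2,5] PP\NP  <B  k=3
[5,6] (S\PP)/S  lex  "chased"
[6,7] NP  lex  "song"
[7,8] S\NP  lex  "with"
[6,8] S  <  k=7
[5,8] S\PP  >  k=6
[2,8] S\NP  <B  k=5
[0,8] S  <  k=2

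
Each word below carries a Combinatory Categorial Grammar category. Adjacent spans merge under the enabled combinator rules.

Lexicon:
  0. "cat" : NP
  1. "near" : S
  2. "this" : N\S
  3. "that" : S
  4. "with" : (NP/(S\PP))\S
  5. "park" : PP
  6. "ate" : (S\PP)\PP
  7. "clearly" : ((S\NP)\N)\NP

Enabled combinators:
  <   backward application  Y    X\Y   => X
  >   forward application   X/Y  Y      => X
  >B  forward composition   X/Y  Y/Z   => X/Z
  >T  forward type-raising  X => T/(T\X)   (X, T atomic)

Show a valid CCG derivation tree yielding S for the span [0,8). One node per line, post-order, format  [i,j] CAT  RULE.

[0,1] NP  lex  "cat"
[0,1] S/(S\NP)  >T
[1,2] S  lex  "near"
[1,2] N/(N\S)  >T
[2,3] N\S  lex  "this"
[1,3] N  >  k=2
[3,4] S  lex  "that"
[4,5] (NP/(S\PP))\S  lex  "with"
[3,5] NP/(S\PP)  <  k=4
[5,6] PP  lex  "park"
[6,7] (S\PP)\PP  lex  "ate"
[5,7] S\PP  <  k=6
[3,7] NP  >  k=5
[7,8] ((S\NP)\N)\NP  lex  "clearly"
[3,8] (S\NP)\N  <  k=7
[1,8] S\NP  <  k=3
[0,8] S  >  k=1

[0,8] S   >
  [0,1] S/(S\NP)   >T
    [0,1] "cat" : NP
  [1,8] S\NP   <
    [1,3] N   >
      [1,2] N/(N\S)   >T
        [1,2] "near" : S
      [2,3] "this" : N\S
    [3,8] (S\NP)\N   <
      [3,7] NP   >
        [3,5] NP/(S\PP)   <
          [3,4] "that" : S
          [4,5] "with" : (NP/(S\PP))\S
        [5,7] S\PP   <
          [5,6] "park" : PP
          [6,7] "ate" : (S\PP)\PP
      [7,8] "clearly" : ((S\NP)\N)\NP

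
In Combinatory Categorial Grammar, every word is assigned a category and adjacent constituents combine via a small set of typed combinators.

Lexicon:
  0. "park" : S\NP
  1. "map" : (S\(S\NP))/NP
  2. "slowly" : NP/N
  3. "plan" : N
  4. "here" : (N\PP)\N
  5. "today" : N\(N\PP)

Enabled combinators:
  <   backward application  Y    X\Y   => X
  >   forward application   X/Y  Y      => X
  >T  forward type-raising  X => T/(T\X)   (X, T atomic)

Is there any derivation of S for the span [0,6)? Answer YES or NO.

[0,6] S   <
  [0,1] "park" : S\NP
  [1,6] S\(S\NP)   >
    [1,2] "map" : (S\(S\NP))/NP
    [2,6] NP   >
      [2,3] "slowly" : NP/N
      [3,6] N   <
        [3,5] N\PP   <
          [3,4] "plan" : N
          [4,5] "here" : (N\PP)\N
        [5,6] "today" : N\(N\PP)

YES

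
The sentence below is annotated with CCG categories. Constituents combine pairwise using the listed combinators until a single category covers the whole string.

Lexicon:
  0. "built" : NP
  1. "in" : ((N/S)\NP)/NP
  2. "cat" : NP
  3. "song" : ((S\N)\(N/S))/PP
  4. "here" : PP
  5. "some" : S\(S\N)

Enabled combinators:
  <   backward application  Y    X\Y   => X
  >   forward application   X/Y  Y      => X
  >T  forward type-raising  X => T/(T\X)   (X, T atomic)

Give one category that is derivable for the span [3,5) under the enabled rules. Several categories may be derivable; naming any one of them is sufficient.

(S\N)\(N/S)

[0,6] S   <
  [0,5] S\N   <
    [0,3] N/S   <
      [0,1] "built" : NP
      [1,3] (N/S)\NP   >
        [1,2] "in" : ((N/S)\NP)/NP
        [2,3] "cat" : NP
    [3,5] (S\N)\(N/S)   >
      [3,4] "song" : ((S\N)\(N/S))/PP
      [4,5] "here" : PP
  [5,6] "some" : S\(S\N)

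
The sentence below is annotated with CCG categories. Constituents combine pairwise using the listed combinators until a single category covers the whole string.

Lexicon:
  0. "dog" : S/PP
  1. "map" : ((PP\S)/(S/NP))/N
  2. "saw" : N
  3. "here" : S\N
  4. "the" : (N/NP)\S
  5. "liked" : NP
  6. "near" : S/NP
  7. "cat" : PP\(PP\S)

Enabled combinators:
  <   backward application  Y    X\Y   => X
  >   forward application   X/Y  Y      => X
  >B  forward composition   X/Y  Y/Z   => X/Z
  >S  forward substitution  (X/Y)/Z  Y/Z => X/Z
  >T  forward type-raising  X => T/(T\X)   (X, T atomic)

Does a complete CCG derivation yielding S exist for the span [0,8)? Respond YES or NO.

YES

[0,8] S   >
  [0,1] "dog" : S/PP
  [1,8] PP   <
    [1,7] PP\S   >
      [1,6] (PP\S)/(S/NP)   >
        [1,2] "map" : ((PP\S)/(S/NP))/N
        [2,6] N   >
          [2,5] N/NP   <
            [2,4] S   <
              [2,3] "saw" : N
              [3,4] "here" : S\N
            [4,5] "the" : (N/NP)\S
          [5,6] "liked" : NP
      [6,7] "near" : S/NP
    [7,8] "cat" : PP\(PP\S)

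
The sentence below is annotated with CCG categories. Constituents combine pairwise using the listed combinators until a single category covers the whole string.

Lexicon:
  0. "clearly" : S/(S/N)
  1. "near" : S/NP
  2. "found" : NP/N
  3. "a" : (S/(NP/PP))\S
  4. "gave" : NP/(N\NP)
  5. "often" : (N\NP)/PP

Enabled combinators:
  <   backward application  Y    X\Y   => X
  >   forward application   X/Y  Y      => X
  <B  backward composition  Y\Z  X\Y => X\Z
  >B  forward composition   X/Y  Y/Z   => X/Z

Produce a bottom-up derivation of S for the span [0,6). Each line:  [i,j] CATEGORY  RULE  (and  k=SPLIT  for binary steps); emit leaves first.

[0,1] S/(S/N)  lex  "clearly"
[1,2] S/NP  lex  "near"
[2,3] NP/N  lex  "found"
[1,3] S/N  >B  k=2
[0,3] S  >  k=1
[3,4] (S/(NP/PP))\S  lex  "a"
[0,4] S/(NP/PP)  <  k=3
[4,5] NP/(N\NP)  lex  "gave"
[5,6] (N\NP)/PP  lex  "often"
[4,6] NP/PP  >B  k=5
[0,6] S  >  k=4

[0,6] S   >
  [0,4] S/(NP/PP)   <
    [0,3] S   >
      [0,1] "clearly" : S/(S/N)
      [1,3] S/N   >B
        [1,2] "near" : S/NP
        [2,3] "found" : NP/N
    [3,4] "a" : (S/(NP/PP))\S
  [4,6] NP/PP   >B
    [4,5] "gave" : NP/(N\NP)
    [5,6] "often" : (N\NP)/PP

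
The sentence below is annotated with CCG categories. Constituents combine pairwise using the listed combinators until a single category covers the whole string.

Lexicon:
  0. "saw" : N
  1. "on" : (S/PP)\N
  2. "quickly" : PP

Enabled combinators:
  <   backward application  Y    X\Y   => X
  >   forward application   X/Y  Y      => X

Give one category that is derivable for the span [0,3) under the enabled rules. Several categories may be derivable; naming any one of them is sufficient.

[0,3] S   >
  [0,2] S/PP   <
    [0,1] "saw" : N
    [1,2] "on" : (S/PP)\N
  [2,3] "quickly" : PP

S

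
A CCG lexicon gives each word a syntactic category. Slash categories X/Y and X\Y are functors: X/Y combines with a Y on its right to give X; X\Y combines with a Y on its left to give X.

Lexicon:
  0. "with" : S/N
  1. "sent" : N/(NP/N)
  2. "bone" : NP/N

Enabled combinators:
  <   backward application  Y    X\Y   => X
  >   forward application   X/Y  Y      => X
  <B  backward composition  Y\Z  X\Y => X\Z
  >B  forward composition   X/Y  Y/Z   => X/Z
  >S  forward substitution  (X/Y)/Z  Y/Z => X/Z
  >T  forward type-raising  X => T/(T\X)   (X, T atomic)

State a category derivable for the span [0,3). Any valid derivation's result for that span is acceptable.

[0,3] S   >
  [0,1] "with" : S/N
  [1,3] N   >
    [1,2] "sent" : N/(NP/N)
    [2,3] "bone" : NP/N

S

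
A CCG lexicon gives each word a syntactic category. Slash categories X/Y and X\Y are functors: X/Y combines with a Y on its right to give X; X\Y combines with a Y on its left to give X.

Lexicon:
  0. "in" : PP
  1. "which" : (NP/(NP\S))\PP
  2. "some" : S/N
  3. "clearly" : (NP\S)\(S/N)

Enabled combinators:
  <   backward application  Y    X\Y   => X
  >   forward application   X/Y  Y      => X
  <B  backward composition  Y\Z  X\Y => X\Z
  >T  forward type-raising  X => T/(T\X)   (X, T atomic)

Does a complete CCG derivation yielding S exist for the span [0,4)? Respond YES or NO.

PP (NP/(NP\S))\PP S/N (NP\S)\(S/N)
CKY chart[0,4] = {N/(N\NP), NP, NP/(NP\NP), PP/(PP\NP), S/(S\NP)}; S ∉ chart

NO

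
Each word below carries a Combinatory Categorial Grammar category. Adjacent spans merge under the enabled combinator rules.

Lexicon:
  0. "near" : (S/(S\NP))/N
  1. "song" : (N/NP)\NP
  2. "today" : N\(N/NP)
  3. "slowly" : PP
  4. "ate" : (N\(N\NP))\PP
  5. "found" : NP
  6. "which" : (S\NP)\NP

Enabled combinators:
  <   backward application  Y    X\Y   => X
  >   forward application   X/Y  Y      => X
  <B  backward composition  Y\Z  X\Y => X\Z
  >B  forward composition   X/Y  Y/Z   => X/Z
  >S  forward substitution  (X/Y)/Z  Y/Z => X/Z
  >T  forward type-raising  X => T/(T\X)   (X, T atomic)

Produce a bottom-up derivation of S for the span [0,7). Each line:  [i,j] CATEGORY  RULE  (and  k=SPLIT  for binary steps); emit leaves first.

[0,1] (S/(S\NP))/N  lex  "near"
[1,2] (N/NP)\NP  lex  "song"
[2,3] N\(N/NP)  lex  "today"
[1,3] N\NP  <B  k=2
[3,4] PP  lex  "slowly"
[4,5] (N\(N\NP))\PP  lex  "ate"
[3,5] N\(N\NP)  <  k=4
[1,5] N  <  k=3
[0,5] S/(S\NP)  >  k=1
[5,6] NP  lex  "found"
[6,7] (S\NP)\NP  lex  "which"
[5,7] S\NP  <  k=6
[0,7] S  >  k=5

[0,7] S   >
  [0,5] S/(S\NP)   >
    [0,1] "near" : (S/(S\NP))/N
    [1,5] N   <
      [1,3] N\NP   <B
        [1,2] "song" : (N/NP)\NP
        [2,3] "today" : N\(N/NP)
      [3,5] N\(N\NP)   <
        [3,4] "slowly" : PP
        [4,5] "ate" : (N\(N\NP))\PP
  [5,7] S\NP   <
    [5,6] "found" : NP
    [6,7] "which" : (S\NP)\NP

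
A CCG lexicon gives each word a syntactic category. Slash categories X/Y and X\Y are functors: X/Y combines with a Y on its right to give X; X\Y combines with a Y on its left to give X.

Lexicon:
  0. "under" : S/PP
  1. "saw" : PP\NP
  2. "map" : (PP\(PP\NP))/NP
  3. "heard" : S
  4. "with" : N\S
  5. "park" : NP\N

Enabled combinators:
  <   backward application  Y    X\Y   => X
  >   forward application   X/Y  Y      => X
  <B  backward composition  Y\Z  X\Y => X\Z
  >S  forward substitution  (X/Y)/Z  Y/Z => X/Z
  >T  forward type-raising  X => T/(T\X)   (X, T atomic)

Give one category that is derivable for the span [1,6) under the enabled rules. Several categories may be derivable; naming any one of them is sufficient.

PP

[0,6] S   >
  [0,1] "under" : S/PP
  [1,6] PP   <
    [1,2] "saw" : PP\NP
    [2,6] PP\(PP\NP)   >
      [2,3] "map" : (PP\(PP\NP))/NP
      [3,6] NP   <
        [3,4] "heard" : S
        [4,6] NP\S   <B
          [4,5] "with" : N\S
          [5,6] "park" : NP\N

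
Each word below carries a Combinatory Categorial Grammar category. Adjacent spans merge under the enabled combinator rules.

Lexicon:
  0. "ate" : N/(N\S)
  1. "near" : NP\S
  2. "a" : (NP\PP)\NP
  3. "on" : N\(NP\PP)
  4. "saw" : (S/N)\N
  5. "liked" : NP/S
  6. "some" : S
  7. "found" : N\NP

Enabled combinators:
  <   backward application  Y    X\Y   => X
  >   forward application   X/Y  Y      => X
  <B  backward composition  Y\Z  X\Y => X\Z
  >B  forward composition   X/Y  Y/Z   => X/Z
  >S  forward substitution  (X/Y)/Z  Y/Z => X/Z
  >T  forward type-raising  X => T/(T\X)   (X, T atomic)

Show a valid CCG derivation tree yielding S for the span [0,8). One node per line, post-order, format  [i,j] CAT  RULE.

[0,8] S   >
  [0,5] S/N   <
    [0,4] N   >
      [0,1] "ate" : N/(N\S)
      [1,4] N\S   <B
        [1,2] "near" : NP\S
        [2,4] N\NP   <B
          [2,3] "a" : (NP\PP)\NP
          [3,4] "on" : N\(NP\PP)
    [4,5] "saw" : (S/N)\N
  [5,8] N   <
    [5,7] NP   >
      [5,6] "liked" : NP/S
      [6,7] "some" : S
    [7,8] "found" : N\NP

[0,1] N/(N\S)  lex  "ate"
[1,2] NP\S  lex  "near"
[2,3] (NP\PP)\NP  lex  "a"
[3,4] N\(NP\PP)  lex  "on"
[2,4] N\NP  <B  k=3
[1,4] N\S  <B  k=2
[0,4] N  >  k=1
[4,5] (S/N)\N  lex  "saw"
[0,5] S/N  <  k=4
[5,6] NP/S  lex  "liked"
[6,7] S  lex  "some"
[5,7] NP  >  k=6
[7,8] N\NP  lex  "found"
[5,8] N  <  k=7
[0,8] S  >  k=5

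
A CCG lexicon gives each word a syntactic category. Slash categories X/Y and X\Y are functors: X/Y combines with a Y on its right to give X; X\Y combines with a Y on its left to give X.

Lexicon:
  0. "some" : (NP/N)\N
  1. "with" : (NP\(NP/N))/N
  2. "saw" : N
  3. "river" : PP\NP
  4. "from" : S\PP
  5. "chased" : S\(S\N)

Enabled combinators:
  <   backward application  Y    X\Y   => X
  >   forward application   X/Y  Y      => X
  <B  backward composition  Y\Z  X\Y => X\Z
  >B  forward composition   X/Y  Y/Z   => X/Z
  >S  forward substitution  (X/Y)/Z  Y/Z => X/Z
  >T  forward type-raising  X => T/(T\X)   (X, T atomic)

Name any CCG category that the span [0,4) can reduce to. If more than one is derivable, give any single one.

[0,6] S   <
  [0,5] S\N   <B
    [0,4] PP\N   <B
      [0,3] NP\N   <B
        [0,1] "some" : (NP/N)\N
        [1,3] NP\(NP/N)   >
          [1,2] "with" : (NP\(NP/N))/N
          [2,3] "saw" : N
      [3,4] "river" : PP\NP
    [4,5] "from" : S\PP
  [5,6] "chased" : S\(S\N)

PP\N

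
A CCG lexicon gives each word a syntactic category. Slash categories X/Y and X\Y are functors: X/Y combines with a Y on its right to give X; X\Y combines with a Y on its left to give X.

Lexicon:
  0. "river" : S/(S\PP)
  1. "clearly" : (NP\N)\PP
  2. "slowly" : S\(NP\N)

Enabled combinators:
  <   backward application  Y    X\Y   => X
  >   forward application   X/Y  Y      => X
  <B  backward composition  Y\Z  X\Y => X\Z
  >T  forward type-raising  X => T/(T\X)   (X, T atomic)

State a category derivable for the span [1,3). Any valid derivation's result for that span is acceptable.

S\PP

[0,3] S   >
  [0,1] "river" : S/(S\PP)
  [1,3] S\PP   <B
    [1,2] "clearly" : (NP\N)\PP
    [2,3] "slowly" : S\(NP\N)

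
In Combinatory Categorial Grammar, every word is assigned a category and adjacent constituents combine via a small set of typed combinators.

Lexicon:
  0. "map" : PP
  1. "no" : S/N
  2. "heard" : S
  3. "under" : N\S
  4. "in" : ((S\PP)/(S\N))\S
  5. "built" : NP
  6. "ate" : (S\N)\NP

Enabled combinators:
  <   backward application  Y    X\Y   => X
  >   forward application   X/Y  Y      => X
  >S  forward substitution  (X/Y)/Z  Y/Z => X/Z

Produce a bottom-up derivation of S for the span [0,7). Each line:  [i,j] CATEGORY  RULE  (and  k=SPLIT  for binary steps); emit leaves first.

[0,7] S   <
  [0,1] "map" : PP
  [1,7] S\PP   >
    [1,5] (S\PP)/(S\N)   <
      [1,4] S   >
        [1,2] "no" : S/N
        [2,4] N   <
          [2,3] "heard" : S
          [3,4] "under" : N\S
      [4,5] "in" : ((S\PP)/(S\N))\S
    [5,7] S\N   <
      [5,6] "built" : NP
      [6,7] "ate" : (S\N)\NP

[0,1] PP  lex  "map"
[1,2] S/N  lex  "no"
[2,3] S  lex  "heard"
[3,4] N\S  lex  "under"
[2,4] N  <  k=3
[1,4] S  >  k=2
[4,5] ((S\PP)/(S\N))\S  lex  "in"
[1,5] (S\PP)/(S\N)  <  k=4
[5,6] NP  lex  "built"
[6,7] (S\N)\NP  lex  "ate"
[5,7] S\N  <  k=6
[1,7] S\PP  >  k=5
[0,7] S  <  k=1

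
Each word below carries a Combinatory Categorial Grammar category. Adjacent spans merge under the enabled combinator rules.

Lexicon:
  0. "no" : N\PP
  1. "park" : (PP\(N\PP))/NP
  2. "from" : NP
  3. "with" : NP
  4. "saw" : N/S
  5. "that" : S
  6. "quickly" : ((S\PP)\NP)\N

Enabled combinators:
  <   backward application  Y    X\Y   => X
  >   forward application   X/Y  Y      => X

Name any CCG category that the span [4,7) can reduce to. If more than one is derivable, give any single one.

[0,7] S   <
  [0,3] PP   <
    [0,1] "no" : N\PP
    [1,3] PP\(N\PP)   >
      [1,2] "park" : (PP\(N\PP))/NP
      [2,3] "from" : NP
  [3,7] S\PP   <
    [3,4] "with" : NP
    [4,7] (S\PP)\NP   <
      [4,6] N   >
        [4,5] "saw" : N/S
        [5,6] "that" : S
      [6,7] "quickly" : ((S\PP)\NP)\N

(S\PP)\NP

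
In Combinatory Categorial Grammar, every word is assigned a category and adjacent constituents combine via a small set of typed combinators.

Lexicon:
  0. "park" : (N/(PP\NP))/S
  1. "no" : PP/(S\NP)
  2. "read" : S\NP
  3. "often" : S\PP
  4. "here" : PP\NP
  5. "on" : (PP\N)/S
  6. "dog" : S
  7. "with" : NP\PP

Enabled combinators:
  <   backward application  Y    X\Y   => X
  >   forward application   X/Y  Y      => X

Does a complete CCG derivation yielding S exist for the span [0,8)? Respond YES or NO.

NO

(N/(PP\NP))/S PP/(S\NP) S\NP S\PP PP\NP (PP\N)/S S NP\PP
CKY chart[0,8] = {NP}; S ∉ chart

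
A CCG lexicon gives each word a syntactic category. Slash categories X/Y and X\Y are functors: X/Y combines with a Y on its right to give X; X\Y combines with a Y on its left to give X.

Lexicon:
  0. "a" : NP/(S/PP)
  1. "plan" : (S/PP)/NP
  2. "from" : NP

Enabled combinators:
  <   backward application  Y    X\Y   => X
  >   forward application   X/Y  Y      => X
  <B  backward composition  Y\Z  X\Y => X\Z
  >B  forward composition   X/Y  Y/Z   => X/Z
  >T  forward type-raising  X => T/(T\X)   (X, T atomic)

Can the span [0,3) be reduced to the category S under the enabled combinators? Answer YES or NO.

NP/(S/PP) (S/PP)/NP NP
CKY chart[0,3] = {N/(N\NP), NP, NP/(NP\NP), PP/(PP\NP), S/(S\NP)}; S ∉ chart

NO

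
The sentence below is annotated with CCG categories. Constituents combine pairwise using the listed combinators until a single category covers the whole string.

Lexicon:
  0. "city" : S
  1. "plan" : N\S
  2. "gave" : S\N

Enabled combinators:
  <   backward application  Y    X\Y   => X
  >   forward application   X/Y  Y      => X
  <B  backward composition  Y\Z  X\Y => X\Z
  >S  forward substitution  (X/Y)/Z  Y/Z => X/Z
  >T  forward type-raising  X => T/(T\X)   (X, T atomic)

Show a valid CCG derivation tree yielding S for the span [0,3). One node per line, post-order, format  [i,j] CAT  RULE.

[0,1] S  lex  "city"
[0,1] N/(N\S)  >T
[1,2] N\S  lex  "plan"
[0,2] N  >  k=1
[2,3] S\N  lex  "gave"
[0,3] S  <  k=2

[0,3] S   <
  [0,2] N   >
    [0,1] N/(N\S)   >T
      [0,1] "city" : S
    [1,2] "plan" : N\S
  [2,3] "gave" : S\N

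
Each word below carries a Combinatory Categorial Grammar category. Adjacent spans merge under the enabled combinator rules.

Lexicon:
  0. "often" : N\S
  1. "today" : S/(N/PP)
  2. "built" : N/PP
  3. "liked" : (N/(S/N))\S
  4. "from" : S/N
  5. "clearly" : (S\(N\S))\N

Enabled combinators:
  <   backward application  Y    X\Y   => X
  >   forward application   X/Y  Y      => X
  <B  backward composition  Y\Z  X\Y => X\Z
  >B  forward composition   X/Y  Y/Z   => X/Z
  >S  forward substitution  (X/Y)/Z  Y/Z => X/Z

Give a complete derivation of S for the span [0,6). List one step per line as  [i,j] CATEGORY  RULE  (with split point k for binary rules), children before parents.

[0,6] S   <
  [0,1] "often" : N\S
  [1,6] S\(N\S)   <
    [1,5] N   >
      [1,4] N/(S/N)   <
        [1,3] S   >
          [1,2] "today" : S/(N/PP)
          [2,3] "built" : N/PP
        [3,4] "liked" : (N/(S/N))\S
      [4,5] "from" : S/N
    [5,6] "clearly" : (S\(N\S))\N

[0,1] N\S  lex  "often"
[1,2] S/(N/PP)  lex  "today"
[2,3] N/PP  lex  "built"
[1,3] S  >  k=2
[3,4] (N/(S/N))\S  lex  "liked"
[1,4] N/(S/N)  <  k=3
[4,5] S/N  lex  "from"
[1,5] N  >  k=4
[5,6] (S\(N\S))\N  lex  "clearly"
[1,6] S\(N\S)  <  k=5
[0,6] S  <  k=1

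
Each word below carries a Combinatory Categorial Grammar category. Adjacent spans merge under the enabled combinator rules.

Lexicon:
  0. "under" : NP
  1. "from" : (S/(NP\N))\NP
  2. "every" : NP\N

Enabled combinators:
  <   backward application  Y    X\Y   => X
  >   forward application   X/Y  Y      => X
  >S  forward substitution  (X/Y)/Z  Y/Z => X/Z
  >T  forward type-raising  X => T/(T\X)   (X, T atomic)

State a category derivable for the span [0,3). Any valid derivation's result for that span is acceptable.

[0,3] S   >
  [0,2] S/(NP\N)   <
    [0,1] "under" : NP
    [1,2] "from" : (S/(NP\N))\NP
  [2,3] "every" : NP\N

S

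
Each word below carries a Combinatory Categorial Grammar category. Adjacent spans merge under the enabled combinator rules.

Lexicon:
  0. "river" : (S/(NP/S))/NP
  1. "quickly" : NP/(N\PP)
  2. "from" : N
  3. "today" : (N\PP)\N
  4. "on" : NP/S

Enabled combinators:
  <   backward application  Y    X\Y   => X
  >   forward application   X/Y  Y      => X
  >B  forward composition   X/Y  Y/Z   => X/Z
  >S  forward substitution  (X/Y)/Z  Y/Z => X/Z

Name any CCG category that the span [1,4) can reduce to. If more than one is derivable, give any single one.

NP

[0,5] S   >
  [0,4] S/(NP/S)   >
    [0,1] "river" : (S/(NP/S))/NP
    [1,4] NP   >
      [1,2] "quickly" : NP/(N\PP)
      [2,4] N\PP   <
        [2,3] "from" : N
        [3,4] "today" : (N\PP)\N
  [4,5] "on" : NP/S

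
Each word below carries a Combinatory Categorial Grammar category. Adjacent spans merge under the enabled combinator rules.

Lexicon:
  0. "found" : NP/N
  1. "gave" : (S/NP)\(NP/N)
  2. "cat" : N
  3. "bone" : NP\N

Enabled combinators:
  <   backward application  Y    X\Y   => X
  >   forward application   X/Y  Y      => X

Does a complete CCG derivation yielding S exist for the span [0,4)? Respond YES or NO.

YES

[0,4] S   >
  [0,2] S/NP   <
    [0,1] "found" : NP/N
    [1,2] "gave" : (S/NP)\(NP/N)
  [2,4] NP   <
    [2,3] "cat" : N
    [3,4] "bone" : NP\N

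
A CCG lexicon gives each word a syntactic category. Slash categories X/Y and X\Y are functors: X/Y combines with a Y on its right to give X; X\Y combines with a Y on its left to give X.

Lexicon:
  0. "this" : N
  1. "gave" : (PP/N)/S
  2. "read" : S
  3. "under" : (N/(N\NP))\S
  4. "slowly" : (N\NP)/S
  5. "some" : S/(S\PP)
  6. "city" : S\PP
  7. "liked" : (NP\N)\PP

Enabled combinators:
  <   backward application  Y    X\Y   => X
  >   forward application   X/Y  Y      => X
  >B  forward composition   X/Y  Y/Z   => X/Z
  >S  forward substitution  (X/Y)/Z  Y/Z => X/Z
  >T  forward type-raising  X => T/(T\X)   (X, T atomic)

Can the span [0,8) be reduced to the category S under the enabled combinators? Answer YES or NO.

NO

N (PP/N)/S S (N/(N\NP))\S (N\NP)/S S/(S\PP) S\PP (NP\N)\PP
CKY chart[0,8] = {N/(N\NP), NP, NP/(NP\NP), PP/(PP\NP), S/(S\NP)}; S ∉ chart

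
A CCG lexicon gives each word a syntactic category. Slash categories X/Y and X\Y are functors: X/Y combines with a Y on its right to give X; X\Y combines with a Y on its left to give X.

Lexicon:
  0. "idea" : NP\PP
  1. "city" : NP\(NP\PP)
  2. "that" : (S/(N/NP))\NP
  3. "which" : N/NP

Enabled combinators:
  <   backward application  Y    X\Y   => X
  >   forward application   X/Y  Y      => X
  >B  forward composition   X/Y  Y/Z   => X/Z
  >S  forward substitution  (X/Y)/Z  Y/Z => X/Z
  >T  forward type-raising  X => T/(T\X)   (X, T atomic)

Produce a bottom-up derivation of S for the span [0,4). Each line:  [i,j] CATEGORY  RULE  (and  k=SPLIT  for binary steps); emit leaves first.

[0,1] NP\PP  lex  "idea"
[1,2] NP\(NP\PP)  lex  "city"
[0,2] NP  <  k=1
[2,3] (S/(N/NP))\NP  lex  "that"
[0,3] S/(N/NP)  <  k=2
[3,4] N/NP  lex  "which"
[0,4] S  >  k=3

[0,4] S   >
  [0,3] S/(N/NP)   <
    [0,2] NP   <
      [0,1] "idea" : NP\PP
      [1,2] "city" : NP\(NP\PP)
    [2,3] "that" : (S/(N/NP))\NP
  [3,4] "which" : N/NP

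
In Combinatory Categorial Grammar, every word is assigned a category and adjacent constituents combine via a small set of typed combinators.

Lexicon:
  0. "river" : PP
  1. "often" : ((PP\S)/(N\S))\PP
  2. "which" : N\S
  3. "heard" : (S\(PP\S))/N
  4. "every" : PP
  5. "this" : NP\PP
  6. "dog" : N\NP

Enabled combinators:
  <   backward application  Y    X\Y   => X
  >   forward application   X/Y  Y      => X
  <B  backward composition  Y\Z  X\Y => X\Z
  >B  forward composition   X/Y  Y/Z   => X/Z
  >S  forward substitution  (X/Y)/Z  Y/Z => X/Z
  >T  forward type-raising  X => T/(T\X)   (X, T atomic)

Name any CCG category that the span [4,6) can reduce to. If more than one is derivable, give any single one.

[0,7] S   <
  [0,3] PP\S   >
    [0,2] (PP\S)/(N\S)   <
      [0,1] "river" : PP
      [1,2] "often" : ((PP\S)/(N\S))\PP
    [2,3] "which" : N\S
  [3,7] S\(PP\S)   >
    [3,4] "heard" : (S\(PP\S))/N
    [4,7] N   <
      [4,6] NP   >
        [4,5] NP/(NP\PP)   >T
          [4,5] "every" : PP
        [5,6] "this" : NP\PP
      [6,7] "dog" : N\NP

NP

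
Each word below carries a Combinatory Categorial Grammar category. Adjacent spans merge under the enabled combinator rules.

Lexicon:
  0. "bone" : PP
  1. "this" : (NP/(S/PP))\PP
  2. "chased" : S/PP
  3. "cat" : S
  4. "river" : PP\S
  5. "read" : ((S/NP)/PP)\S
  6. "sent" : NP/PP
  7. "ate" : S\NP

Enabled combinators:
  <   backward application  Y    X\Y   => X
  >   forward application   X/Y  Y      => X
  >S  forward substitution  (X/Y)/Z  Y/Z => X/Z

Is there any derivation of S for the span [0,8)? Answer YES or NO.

[0,8] S   <
  [0,7] NP   >
    [0,2] NP/(S/PP)   <
      [0,1] "bone" : PP
      [1,2] "this" : (NP/(S/PP))\PP
    [2,7] S/PP   >S
      [2,6] (S/NP)/PP   <
        [2,5] S   >
          [2,3] "chased" : S/PP
          [3,5] PP   <
            [3,4] "cat" : S
            [4,5] "river" : PP\S
        [5,6] "read" : ((S/NP)/PP)\S
      [6,7] "sent" : NP/PP
  [7,8] "ate" : S\NP

YES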